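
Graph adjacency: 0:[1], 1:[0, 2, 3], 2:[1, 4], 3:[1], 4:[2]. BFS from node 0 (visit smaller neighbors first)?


BFS queue: start with [0]
Visit order: [0, 1, 2, 3, 4]


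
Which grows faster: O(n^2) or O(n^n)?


quadratic grows slower than n^n
O(n^2) is asymptotically smaller; O(n^n) grows faster


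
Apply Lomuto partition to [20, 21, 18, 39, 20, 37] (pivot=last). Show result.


Elements <= 37 go left of pivot.
Result: [20, 21, 18, 20, 37, 39], pivot at index 4


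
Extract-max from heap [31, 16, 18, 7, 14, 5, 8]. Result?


Max = 31
Replace root with last, heapify down
Resulting heap: [18, 16, 8, 7, 14, 5]


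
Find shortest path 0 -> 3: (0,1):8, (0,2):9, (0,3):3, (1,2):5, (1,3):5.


Dijkstra from 0:
Distances: {0: 0, 1: 8, 2: 9, 3: 3}
Shortest distance to 3 = 3, path = [0, 3]


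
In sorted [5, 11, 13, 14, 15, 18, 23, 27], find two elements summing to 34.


Two pointers: lo=0, hi=7
Found pair: (11, 23) summing to 34


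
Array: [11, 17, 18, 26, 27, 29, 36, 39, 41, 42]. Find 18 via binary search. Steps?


Search for 18:
[0,9] mid=4 arr[4]=27
[0,3] mid=1 arr[1]=17
[2,3] mid=2 arr[2]=18
Total: 3 comparisons


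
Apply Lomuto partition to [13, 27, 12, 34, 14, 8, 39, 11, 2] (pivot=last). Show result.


Elements <= 2 go left of pivot.
Result: [2, 27, 12, 34, 14, 8, 39, 11, 13], pivot at index 0


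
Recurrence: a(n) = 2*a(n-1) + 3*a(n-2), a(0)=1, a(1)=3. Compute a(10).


Build bottom-up:
...a(8)=6561, a(9)=19683, a(10)=2*19683+3*6561=59049


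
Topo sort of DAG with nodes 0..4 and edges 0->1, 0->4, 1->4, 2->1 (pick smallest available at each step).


Kahn's algorithm, process smallest node first
Order: [0, 2, 1, 3, 4]


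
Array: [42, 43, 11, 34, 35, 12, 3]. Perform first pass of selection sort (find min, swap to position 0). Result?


After one pass: [3, 43, 11, 34, 35, 12, 42]


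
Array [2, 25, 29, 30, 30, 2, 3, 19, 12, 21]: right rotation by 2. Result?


Right rotate by 2: [12, 21, 2, 25, 29, 30, 30, 2, 3, 19]


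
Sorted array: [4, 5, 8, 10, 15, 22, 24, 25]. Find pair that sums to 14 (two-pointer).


Two pointers: lo=0, hi=7
Found pair: (4, 10) summing to 14


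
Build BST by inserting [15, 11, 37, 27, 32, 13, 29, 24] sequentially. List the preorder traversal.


Root = 15; build tree by BST insertion.
Preorder traversal: [15, 11, 13, 37, 27, 24, 32, 29]


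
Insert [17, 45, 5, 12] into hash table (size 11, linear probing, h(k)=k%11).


Insertions: 17->slot 6; 45->slot 1; 5->slot 5; 12->slot 2
Table: [None, 45, 12, None, None, 5, 17, None, None, None, None]


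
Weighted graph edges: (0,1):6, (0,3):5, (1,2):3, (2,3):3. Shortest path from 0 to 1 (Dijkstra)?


Dijkstra from 0:
Distances: {0: 0, 1: 6, 2: 8, 3: 5}
Shortest distance to 1 = 6, path = [0, 1]


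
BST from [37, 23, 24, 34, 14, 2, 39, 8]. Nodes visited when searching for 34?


BST root = 37
Search for 34: compare at each node
Path: [37, 23, 24, 34]


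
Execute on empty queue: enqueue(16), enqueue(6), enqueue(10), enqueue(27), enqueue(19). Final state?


enqueue(16) -> [16]
enqueue(6) -> [16, 6]
enqueue(10) -> [16, 6, 10]
enqueue(27) -> [16, 6, 10, 27]
enqueue(19) -> [16, 6, 10, 27, 19]
Final queue (front to back): [16, 6, 10, 27, 19]


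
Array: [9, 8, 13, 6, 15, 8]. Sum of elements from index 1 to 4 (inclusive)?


Prefix sums: [0, 9, 17, 30, 36, 51, 59]
Sum[1..4] = prefix[5] - prefix[1] = 51 - 9 = 42


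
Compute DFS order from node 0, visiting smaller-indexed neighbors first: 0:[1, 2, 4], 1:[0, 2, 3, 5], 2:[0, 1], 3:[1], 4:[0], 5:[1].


DFS stack-based: start with [0]
Visit order: [0, 1, 2, 3, 5, 4]


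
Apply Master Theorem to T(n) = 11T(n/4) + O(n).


a=11, b=4, c=1. log_4(11)=1.730 > c=1. Case 1: O(n^log_b(a)) = O(n^1.730)
Complexity: O(n^1.730)


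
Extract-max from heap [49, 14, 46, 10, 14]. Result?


Max = 49
Replace root with last, heapify down
Resulting heap: [46, 14, 14, 10]


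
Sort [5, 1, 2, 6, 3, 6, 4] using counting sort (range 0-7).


Count array: [0, 1, 1, 1, 1, 1, 2, 0]
Reconstruct: [1, 2, 3, 4, 5, 6, 6]


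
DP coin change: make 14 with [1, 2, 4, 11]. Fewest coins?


dp[0]=0; dp[i]=1+min(dp[i-c] for c in coins)
...dp[9]=3, dp[10]=3, dp[11]=1, dp[12]=2, dp[13]=2, dp[14]=3
Minimum coins for 14 = 3


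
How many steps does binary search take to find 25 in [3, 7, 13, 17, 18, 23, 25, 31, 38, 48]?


Search for 25:
[0,9] mid=4 arr[4]=18
[5,9] mid=7 arr[7]=31
[5,6] mid=5 arr[5]=23
[6,6] mid=6 arr[6]=25
Total: 4 comparisons


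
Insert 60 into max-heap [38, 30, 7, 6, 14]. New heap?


Append 60: [38, 30, 7, 6, 14, 60]
Bubble up: swap idx 5(60) with idx 2(7); swap idx 2(60) with idx 0(38)
Result: [60, 30, 38, 6, 14, 7]


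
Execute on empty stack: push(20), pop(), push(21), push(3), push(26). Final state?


push(20) -> [20]
pop() returns 20 -> []
push(21) -> [21]
push(3) -> [21, 3]
push(26) -> [21, 3, 26]
Final stack (bottom to top): [21, 3, 26]


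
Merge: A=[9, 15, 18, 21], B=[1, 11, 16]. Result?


Compare heads, take smaller each step.
Merged: [1, 9, 11, 15, 16, 18, 21]


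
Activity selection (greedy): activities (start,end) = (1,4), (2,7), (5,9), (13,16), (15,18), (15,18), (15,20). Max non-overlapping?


Greedy: pick earliest-ending, then skip overlaps.
Selected (3 activities): [(1, 4), (5, 9), (13, 16)]


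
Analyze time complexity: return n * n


Analysis: constant-time operation, no loop
Complexity: O(1)


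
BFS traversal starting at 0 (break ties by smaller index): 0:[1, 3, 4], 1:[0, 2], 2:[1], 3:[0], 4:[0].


BFS queue: start with [0]
Visit order: [0, 1, 3, 4, 2]


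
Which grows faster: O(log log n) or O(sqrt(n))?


double-logarithmic grows slower than sublinear
O(log log n) is asymptotically smaller; O(sqrt(n)) grows faster


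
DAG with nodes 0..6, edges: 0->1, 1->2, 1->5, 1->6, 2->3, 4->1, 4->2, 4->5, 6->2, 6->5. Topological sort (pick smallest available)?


Kahn's algorithm, process smallest node first
Order: [0, 4, 1, 6, 2, 3, 5]


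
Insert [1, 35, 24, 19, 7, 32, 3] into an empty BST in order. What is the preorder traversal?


Root = 1; build tree by BST insertion.
Preorder traversal: [1, 35, 24, 19, 7, 3, 32]


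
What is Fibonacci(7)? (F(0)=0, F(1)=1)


F(n)=F(n-1)+F(n-2)
...F(5)=5, F(6)=8, F(7)=13


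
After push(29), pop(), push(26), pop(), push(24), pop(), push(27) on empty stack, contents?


push(29) -> [29]
pop() returns 29 -> []
push(26) -> [26]
pop() returns 26 -> []
push(24) -> [24]
pop() returns 24 -> []
push(27) -> [27]
Final stack (bottom to top): [27]


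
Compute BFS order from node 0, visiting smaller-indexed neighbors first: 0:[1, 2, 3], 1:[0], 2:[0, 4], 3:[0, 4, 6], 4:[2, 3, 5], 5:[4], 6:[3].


BFS queue: start with [0]
Visit order: [0, 1, 2, 3, 4, 6, 5]


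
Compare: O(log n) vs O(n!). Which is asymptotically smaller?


logarithmic grows slower than factorial
O(log n) is asymptotically smaller; O(n!) grows faster


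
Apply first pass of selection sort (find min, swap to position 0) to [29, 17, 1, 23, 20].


After one pass: [1, 17, 29, 23, 20]


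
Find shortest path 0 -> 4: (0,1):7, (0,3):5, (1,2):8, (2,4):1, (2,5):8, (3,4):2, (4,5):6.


Dijkstra from 0:
Distances: {0: 0, 1: 7, 2: 8, 3: 5, 4: 7, 5: 13}
Shortest distance to 4 = 7, path = [0, 3, 4]


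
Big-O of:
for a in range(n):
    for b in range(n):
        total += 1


Per nesting level: O(n) * O(n) = O(n^2)
Complexity: O(n^2)


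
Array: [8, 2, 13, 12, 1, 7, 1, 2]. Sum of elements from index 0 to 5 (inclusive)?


Prefix sums: [0, 8, 10, 23, 35, 36, 43, 44, 46]
Sum[0..5] = prefix[6] - prefix[0] = 43 - 0 = 43


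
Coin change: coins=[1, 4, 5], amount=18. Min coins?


dp[0]=0; dp[i]=1+min(dp[i-c] for c in coins)
...dp[13]=3, dp[14]=3, dp[15]=3, dp[16]=4, dp[17]=4, dp[18]=4
Minimum coins for 18 = 4


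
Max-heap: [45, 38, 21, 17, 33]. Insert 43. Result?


Append 43: [45, 38, 21, 17, 33, 43]
Bubble up: swap idx 5(43) with idx 2(21)
Result: [45, 38, 43, 17, 33, 21]


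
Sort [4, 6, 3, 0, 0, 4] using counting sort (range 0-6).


Count array: [2, 0, 0, 1, 2, 0, 1]
Reconstruct: [0, 0, 3, 4, 4, 6]


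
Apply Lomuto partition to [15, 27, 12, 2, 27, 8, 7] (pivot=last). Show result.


Elements <= 7 go left of pivot.
Result: [2, 7, 12, 15, 27, 8, 27], pivot at index 1


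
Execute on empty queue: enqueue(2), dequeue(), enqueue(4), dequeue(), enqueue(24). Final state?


enqueue(2) -> [2]
dequeue() returns 2 -> []
enqueue(4) -> [4]
dequeue() returns 4 -> []
enqueue(24) -> [24]
Final queue (front to back): [24]


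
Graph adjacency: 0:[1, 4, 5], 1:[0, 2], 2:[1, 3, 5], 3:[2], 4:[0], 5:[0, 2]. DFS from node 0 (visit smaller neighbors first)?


DFS stack-based: start with [0]
Visit order: [0, 1, 2, 3, 5, 4]


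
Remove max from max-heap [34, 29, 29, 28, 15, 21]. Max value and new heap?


Max = 34
Replace root with last, heapify down
Resulting heap: [29, 28, 29, 21, 15]


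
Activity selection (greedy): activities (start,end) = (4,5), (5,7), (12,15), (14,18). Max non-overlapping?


Greedy: pick earliest-ending, then skip overlaps.
Selected (3 activities): [(4, 5), (5, 7), (12, 15)]


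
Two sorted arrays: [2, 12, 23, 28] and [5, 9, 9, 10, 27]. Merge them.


Compare heads, take smaller each step.
Merged: [2, 5, 9, 9, 10, 12, 23, 27, 28]


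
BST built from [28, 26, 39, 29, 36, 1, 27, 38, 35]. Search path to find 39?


BST root = 28
Search for 39: compare at each node
Path: [28, 39]


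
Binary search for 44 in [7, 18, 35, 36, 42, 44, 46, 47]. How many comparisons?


Search for 44:
[0,7] mid=3 arr[3]=36
[4,7] mid=5 arr[5]=44
Total: 2 comparisons


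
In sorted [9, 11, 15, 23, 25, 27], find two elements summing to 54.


Two pointers: lo=0, hi=5
No pair sums to 54


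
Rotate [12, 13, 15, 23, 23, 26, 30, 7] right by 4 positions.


Right rotate by 4: [23, 26, 30, 7, 12, 13, 15, 23]


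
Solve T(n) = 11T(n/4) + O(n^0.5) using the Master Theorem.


a=11, b=4, c=0.5. log_4(11)=1.730 > c=0.5. Case 1: O(n^log_b(a)) = O(n^1.730)
Complexity: O(n^1.730)


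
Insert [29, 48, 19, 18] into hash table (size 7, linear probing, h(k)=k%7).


Insertions: 29->slot 1; 48->slot 6; 19->slot 5; 18->slot 4
Table: [None, 29, None, None, 18, 19, 48]


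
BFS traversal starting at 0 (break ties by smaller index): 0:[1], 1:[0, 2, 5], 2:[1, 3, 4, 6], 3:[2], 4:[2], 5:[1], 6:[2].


BFS queue: start with [0]
Visit order: [0, 1, 2, 5, 3, 4, 6]


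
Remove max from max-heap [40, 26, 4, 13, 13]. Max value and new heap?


Max = 40
Replace root with last, heapify down
Resulting heap: [26, 13, 4, 13]


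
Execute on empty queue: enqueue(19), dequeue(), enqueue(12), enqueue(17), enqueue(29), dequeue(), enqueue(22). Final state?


enqueue(19) -> [19]
dequeue() returns 19 -> []
enqueue(12) -> [12]
enqueue(17) -> [12, 17]
enqueue(29) -> [12, 17, 29]
dequeue() returns 12 -> [17, 29]
enqueue(22) -> [17, 29, 22]
Final queue (front to back): [17, 29, 22]


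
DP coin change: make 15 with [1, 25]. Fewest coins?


dp[0]=0; dp[i]=1+min(dp[i-c] for c in coins)
...dp[10]=10, dp[11]=11, dp[12]=12, dp[13]=13, dp[14]=14, dp[15]=15
Minimum coins for 15 = 15


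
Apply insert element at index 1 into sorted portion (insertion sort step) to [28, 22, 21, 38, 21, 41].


After one pass: [22, 28, 21, 38, 21, 41]


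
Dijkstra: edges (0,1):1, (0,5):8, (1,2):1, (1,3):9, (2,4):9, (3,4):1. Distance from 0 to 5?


Dijkstra from 0:
Distances: {0: 0, 1: 1, 2: 2, 3: 10, 4: 11, 5: 8}
Shortest distance to 5 = 8, path = [0, 5]


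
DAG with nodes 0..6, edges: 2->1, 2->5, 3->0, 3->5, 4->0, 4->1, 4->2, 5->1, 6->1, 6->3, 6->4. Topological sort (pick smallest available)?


Kahn's algorithm, process smallest node first
Order: [6, 3, 4, 0, 2, 5, 1]


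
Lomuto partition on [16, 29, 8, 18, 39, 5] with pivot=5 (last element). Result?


Elements <= 5 go left of pivot.
Result: [5, 29, 8, 18, 39, 16], pivot at index 0


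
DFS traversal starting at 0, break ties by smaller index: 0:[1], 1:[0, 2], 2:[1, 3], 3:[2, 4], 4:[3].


DFS stack-based: start with [0]
Visit order: [0, 1, 2, 3, 4]


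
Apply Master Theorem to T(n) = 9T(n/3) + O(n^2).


a=9, b=3, c=2. log_3(9)=2 = c=2. Case 2: O(n^c log n) = O(n^2 log n)
Complexity: O(n^2 log n)


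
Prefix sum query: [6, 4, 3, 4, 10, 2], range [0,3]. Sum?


Prefix sums: [0, 6, 10, 13, 17, 27, 29]
Sum[0..3] = prefix[4] - prefix[0] = 17 - 0 = 17


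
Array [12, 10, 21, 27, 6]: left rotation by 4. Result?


Left rotate by 4: [6, 12, 10, 21, 27]


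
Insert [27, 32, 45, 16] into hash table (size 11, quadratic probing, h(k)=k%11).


Insertions: 27->slot 5; 32->slot 10; 45->slot 1; 16->slot 6
Table: [None, 45, None, None, None, 27, 16, None, None, None, 32]


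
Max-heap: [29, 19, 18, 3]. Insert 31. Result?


Append 31: [29, 19, 18, 3, 31]
Bubble up: swap idx 4(31) with idx 1(19); swap idx 1(31) with idx 0(29)
Result: [31, 29, 18, 3, 19]


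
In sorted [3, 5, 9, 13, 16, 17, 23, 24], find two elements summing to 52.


Two pointers: lo=0, hi=7
No pair sums to 52


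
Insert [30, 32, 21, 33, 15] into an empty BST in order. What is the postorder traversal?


Root = 30; build tree by BST insertion.
Postorder traversal: [15, 21, 33, 32, 30]


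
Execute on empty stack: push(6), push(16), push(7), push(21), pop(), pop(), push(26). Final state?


push(6) -> [6]
push(16) -> [6, 16]
push(7) -> [6, 16, 7]
push(21) -> [6, 16, 7, 21]
pop() returns 21 -> [6, 16, 7]
pop() returns 7 -> [6, 16]
push(26) -> [6, 16, 26]
Final stack (bottom to top): [6, 16, 26]


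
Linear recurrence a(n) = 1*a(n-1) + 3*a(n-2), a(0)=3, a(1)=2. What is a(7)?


Build bottom-up:
...a(5)=101, a(6)=251, a(7)=1*251+3*101=554


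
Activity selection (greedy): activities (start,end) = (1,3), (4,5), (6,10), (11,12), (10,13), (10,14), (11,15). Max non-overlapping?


Greedy: pick earliest-ending, then skip overlaps.
Selected (4 activities): [(1, 3), (4, 5), (6, 10), (11, 12)]


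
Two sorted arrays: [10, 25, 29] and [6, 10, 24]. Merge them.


Compare heads, take smaller each step.
Merged: [6, 10, 10, 24, 25, 29]


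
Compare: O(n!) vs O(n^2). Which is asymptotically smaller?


quadratic grows slower than factorial
O(n^2) is asymptotically smaller; O(n!) grows faster


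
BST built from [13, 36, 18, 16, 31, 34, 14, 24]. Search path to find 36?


BST root = 13
Search for 36: compare at each node
Path: [13, 36]


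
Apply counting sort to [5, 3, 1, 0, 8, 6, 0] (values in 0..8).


Count array: [2, 1, 0, 1, 0, 1, 1, 0, 1]
Reconstruct: [0, 0, 1, 3, 5, 6, 8]


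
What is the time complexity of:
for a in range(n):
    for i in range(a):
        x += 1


Per nesting level: O(n) * O(n) [triangular over a] = O(n^2)
Complexity: O(n^2)


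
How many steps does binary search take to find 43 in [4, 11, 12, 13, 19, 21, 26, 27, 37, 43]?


Search for 43:
[0,9] mid=4 arr[4]=19
[5,9] mid=7 arr[7]=27
[8,9] mid=8 arr[8]=37
[9,9] mid=9 arr[9]=43
Total: 4 comparisons


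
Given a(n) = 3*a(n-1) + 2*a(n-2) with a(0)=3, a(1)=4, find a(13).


Build bottom-up:
...a(11)=1612550, a(12)=5743182, a(13)=3*5743182+2*1612550=20454646


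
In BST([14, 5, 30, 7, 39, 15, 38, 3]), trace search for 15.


BST root = 14
Search for 15: compare at each node
Path: [14, 30, 15]


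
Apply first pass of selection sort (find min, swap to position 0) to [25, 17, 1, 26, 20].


After one pass: [1, 17, 25, 26, 20]


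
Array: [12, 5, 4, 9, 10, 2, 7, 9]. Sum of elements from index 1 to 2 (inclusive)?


Prefix sums: [0, 12, 17, 21, 30, 40, 42, 49, 58]
Sum[1..2] = prefix[3] - prefix[1] = 21 - 12 = 9


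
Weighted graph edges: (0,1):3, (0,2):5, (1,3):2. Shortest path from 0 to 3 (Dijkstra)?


Dijkstra from 0:
Distances: {0: 0, 1: 3, 2: 5, 3: 5}
Shortest distance to 3 = 5, path = [0, 1, 3]


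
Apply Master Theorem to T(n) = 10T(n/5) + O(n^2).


a=10, b=5, c=2. log_5(10)=1.431 < c=2. Case 3: O(n^c) = O(n^2)
Complexity: O(n^2)


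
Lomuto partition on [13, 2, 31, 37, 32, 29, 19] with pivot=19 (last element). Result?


Elements <= 19 go left of pivot.
Result: [13, 2, 19, 37, 32, 29, 31], pivot at index 2


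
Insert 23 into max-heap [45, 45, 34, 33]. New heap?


Append 23: [45, 45, 34, 33, 23]
Bubble up: no swaps needed
Result: [45, 45, 34, 33, 23]


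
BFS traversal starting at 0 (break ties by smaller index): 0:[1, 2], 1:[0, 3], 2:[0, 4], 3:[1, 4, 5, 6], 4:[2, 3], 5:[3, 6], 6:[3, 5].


BFS queue: start with [0]
Visit order: [0, 1, 2, 3, 4, 5, 6]


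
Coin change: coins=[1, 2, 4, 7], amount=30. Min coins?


dp[0]=0; dp[i]=1+min(dp[i-c] for c in coins)
...dp[25]=4, dp[26]=5, dp[27]=5, dp[28]=4, dp[29]=5, dp[30]=5
Minimum coins for 30 = 5


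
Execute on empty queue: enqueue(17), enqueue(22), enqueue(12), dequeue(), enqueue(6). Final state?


enqueue(17) -> [17]
enqueue(22) -> [17, 22]
enqueue(12) -> [17, 22, 12]
dequeue() returns 17 -> [22, 12]
enqueue(6) -> [22, 12, 6]
Final queue (front to back): [22, 12, 6]


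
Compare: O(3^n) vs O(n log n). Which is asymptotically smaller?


linearithmic grows slower than exponential (base 3)
O(n log n) is asymptotically smaller; O(3^n) grows faster


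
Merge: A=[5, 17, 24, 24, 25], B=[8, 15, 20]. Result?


Compare heads, take smaller each step.
Merged: [5, 8, 15, 17, 20, 24, 24, 25]


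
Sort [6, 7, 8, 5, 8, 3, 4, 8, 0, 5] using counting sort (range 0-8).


Count array: [1, 0, 0, 1, 1, 2, 1, 1, 3]
Reconstruct: [0, 3, 4, 5, 5, 6, 7, 8, 8, 8]


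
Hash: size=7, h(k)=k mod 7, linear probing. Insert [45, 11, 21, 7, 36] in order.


Insertions: 45->slot 3; 11->slot 4; 21->slot 0; 7->slot 1; 36->slot 2
Table: [21, 7, 36, 45, 11, None, None]


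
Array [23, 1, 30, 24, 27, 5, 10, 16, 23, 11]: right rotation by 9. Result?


Right rotate by 9: [1, 30, 24, 27, 5, 10, 16, 23, 11, 23]


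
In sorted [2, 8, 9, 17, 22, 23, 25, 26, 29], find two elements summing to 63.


Two pointers: lo=0, hi=8
No pair sums to 63


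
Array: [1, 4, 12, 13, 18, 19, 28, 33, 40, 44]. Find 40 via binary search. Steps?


Search for 40:
[0,9] mid=4 arr[4]=18
[5,9] mid=7 arr[7]=33
[8,9] mid=8 arr[8]=40
Total: 3 comparisons


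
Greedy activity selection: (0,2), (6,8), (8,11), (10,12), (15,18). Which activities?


Greedy: pick earliest-ending, then skip overlaps.
Selected (4 activities): [(0, 2), (6, 8), (8, 11), (15, 18)]


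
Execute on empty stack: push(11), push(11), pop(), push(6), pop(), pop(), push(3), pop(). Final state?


push(11) -> [11]
push(11) -> [11, 11]
pop() returns 11 -> [11]
push(6) -> [11, 6]
pop() returns 6 -> [11]
pop() returns 11 -> []
push(3) -> [3]
pop() returns 3 -> []
Final stack (bottom to top): []


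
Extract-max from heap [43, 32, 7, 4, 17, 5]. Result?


Max = 43
Replace root with last, heapify down
Resulting heap: [32, 17, 7, 4, 5]


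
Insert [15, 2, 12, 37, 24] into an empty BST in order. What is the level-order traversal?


Root = 15; build tree by BST insertion.
Level-Order traversal: [15, 2, 37, 12, 24]


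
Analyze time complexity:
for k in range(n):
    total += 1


Per nesting level: O(n) = O(n)
Complexity: O(n)


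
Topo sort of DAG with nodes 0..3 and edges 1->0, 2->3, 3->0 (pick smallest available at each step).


Kahn's algorithm, process smallest node first
Order: [1, 2, 3, 0]


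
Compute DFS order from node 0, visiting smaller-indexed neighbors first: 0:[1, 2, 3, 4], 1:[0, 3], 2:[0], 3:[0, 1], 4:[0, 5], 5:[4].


DFS stack-based: start with [0]
Visit order: [0, 1, 3, 2, 4, 5]


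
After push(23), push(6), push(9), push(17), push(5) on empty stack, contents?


push(23) -> [23]
push(6) -> [23, 6]
push(9) -> [23, 6, 9]
push(17) -> [23, 6, 9, 17]
push(5) -> [23, 6, 9, 17, 5]
Final stack (bottom to top): [23, 6, 9, 17, 5]


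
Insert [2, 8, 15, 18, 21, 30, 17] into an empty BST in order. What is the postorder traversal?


Root = 2; build tree by BST insertion.
Postorder traversal: [17, 30, 21, 18, 15, 8, 2]


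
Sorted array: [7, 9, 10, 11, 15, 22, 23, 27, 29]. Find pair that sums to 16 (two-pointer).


Two pointers: lo=0, hi=8
Found pair: (7, 9) summing to 16


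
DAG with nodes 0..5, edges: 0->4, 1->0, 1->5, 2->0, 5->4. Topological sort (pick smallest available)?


Kahn's algorithm, process smallest node first
Order: [1, 2, 0, 3, 5, 4]


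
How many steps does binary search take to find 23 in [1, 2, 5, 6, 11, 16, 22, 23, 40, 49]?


Search for 23:
[0,9] mid=4 arr[4]=11
[5,9] mid=7 arr[7]=23
Total: 2 comparisons


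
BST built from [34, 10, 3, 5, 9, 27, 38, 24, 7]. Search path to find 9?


BST root = 34
Search for 9: compare at each node
Path: [34, 10, 3, 5, 9]


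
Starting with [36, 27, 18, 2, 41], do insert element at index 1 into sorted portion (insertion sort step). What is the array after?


After one pass: [27, 36, 18, 2, 41]


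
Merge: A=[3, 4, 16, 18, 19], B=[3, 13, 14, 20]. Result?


Compare heads, take smaller each step.
Merged: [3, 3, 4, 13, 14, 16, 18, 19, 20]


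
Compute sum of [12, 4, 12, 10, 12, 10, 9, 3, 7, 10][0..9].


Prefix sums: [0, 12, 16, 28, 38, 50, 60, 69, 72, 79, 89]
Sum[0..9] = prefix[10] - prefix[0] = 89 - 0 = 89


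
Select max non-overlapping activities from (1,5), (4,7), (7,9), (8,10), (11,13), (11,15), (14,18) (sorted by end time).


Greedy: pick earliest-ending, then skip overlaps.
Selected (4 activities): [(1, 5), (7, 9), (11, 13), (14, 18)]


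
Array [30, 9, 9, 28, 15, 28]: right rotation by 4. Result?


Right rotate by 4: [9, 28, 15, 28, 30, 9]


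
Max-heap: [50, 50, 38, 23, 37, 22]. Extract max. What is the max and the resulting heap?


Max = 50
Replace root with last, heapify down
Resulting heap: [50, 37, 38, 23, 22]


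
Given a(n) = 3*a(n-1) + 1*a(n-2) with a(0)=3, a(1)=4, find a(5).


Build bottom-up:
...a(3)=49, a(4)=162, a(5)=3*162+1*49=535


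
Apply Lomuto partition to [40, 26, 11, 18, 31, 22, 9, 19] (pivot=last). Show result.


Elements <= 19 go left of pivot.
Result: [11, 18, 9, 19, 31, 22, 40, 26], pivot at index 3


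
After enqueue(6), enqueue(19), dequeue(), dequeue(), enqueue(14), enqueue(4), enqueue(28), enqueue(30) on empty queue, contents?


enqueue(6) -> [6]
enqueue(19) -> [6, 19]
dequeue() returns 6 -> [19]
dequeue() returns 19 -> []
enqueue(14) -> [14]
enqueue(4) -> [14, 4]
enqueue(28) -> [14, 4, 28]
enqueue(30) -> [14, 4, 28, 30]
Final queue (front to back): [14, 4, 28, 30]


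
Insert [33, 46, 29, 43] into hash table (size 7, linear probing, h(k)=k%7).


Insertions: 33->slot 5; 46->slot 4; 29->slot 1; 43->slot 2
Table: [None, 29, 43, None, 46, 33, None]


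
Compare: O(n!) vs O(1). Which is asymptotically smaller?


constant grows slower than factorial
O(1) is asymptotically smaller; O(n!) grows faster


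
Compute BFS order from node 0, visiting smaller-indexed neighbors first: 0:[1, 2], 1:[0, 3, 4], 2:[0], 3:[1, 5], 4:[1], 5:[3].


BFS queue: start with [0]
Visit order: [0, 1, 2, 3, 4, 5]


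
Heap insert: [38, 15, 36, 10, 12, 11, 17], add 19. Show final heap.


Append 19: [38, 15, 36, 10, 12, 11, 17, 19]
Bubble up: swap idx 7(19) with idx 3(10); swap idx 3(19) with idx 1(15)
Result: [38, 19, 36, 15, 12, 11, 17, 10]


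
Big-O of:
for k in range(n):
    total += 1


Per nesting level: O(n) = O(n)
Complexity: O(n)


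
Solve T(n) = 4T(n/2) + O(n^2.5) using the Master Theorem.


a=4, b=2, c=2.5. log_2(4)=2 < c=2.5. Case 3: O(n^c) = O(n^2.500)
Complexity: O(n^2.500)


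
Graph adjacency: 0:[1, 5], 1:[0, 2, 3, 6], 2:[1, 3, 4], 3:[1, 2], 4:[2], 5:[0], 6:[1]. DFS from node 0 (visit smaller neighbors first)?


DFS stack-based: start with [0]
Visit order: [0, 1, 2, 3, 4, 6, 5]


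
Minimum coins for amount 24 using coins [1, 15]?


dp[0]=0; dp[i]=1+min(dp[i-c] for c in coins)
...dp[19]=5, dp[20]=6, dp[21]=7, dp[22]=8, dp[23]=9, dp[24]=10
Minimum coins for 24 = 10


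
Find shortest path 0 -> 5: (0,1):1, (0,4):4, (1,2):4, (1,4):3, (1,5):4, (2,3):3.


Dijkstra from 0:
Distances: {0: 0, 1: 1, 2: 5, 3: 8, 4: 4, 5: 5}
Shortest distance to 5 = 5, path = [0, 1, 5]


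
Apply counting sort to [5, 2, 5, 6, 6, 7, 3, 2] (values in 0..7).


Count array: [0, 0, 2, 1, 0, 2, 2, 1]
Reconstruct: [2, 2, 3, 5, 5, 6, 6, 7]


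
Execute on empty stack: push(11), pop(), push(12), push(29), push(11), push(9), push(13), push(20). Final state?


push(11) -> [11]
pop() returns 11 -> []
push(12) -> [12]
push(29) -> [12, 29]
push(11) -> [12, 29, 11]
push(9) -> [12, 29, 11, 9]
push(13) -> [12, 29, 11, 9, 13]
push(20) -> [12, 29, 11, 9, 13, 20]
Final stack (bottom to top): [12, 29, 11, 9, 13, 20]


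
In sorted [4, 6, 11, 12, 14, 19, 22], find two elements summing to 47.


Two pointers: lo=0, hi=6
No pair sums to 47


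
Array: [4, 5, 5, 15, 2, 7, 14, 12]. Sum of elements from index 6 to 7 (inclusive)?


Prefix sums: [0, 4, 9, 14, 29, 31, 38, 52, 64]
Sum[6..7] = prefix[8] - prefix[6] = 64 - 38 = 26


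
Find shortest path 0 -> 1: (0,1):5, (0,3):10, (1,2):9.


Dijkstra from 0:
Distances: {0: 0, 1: 5, 2: 14, 3: 10}
Shortest distance to 1 = 5, path = [0, 1]


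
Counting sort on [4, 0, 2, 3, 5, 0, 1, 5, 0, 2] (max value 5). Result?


Count array: [3, 1, 2, 1, 1, 2]
Reconstruct: [0, 0, 0, 1, 2, 2, 3, 4, 5, 5]


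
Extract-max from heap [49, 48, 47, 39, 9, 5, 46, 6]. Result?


Max = 49
Replace root with last, heapify down
Resulting heap: [48, 39, 47, 6, 9, 5, 46]


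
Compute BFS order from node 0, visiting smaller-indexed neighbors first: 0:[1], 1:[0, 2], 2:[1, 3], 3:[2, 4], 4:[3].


BFS queue: start with [0]
Visit order: [0, 1, 2, 3, 4]


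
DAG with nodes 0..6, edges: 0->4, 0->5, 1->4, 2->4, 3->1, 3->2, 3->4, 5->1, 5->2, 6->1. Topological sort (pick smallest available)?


Kahn's algorithm, process smallest node first
Order: [0, 3, 5, 2, 6, 1, 4]


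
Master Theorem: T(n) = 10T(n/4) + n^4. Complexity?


a=10, b=4, c=4. log_4(10)=1.661 < c=4. Case 3: O(n^c) = O(n^4)
Complexity: O(n^4)


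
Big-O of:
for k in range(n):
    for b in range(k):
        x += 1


Per nesting level: O(n) * O(n) [triangular over k] = O(n^2)
Complexity: O(n^2)


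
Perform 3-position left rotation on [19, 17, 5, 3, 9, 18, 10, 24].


Left rotate by 3: [3, 9, 18, 10, 24, 19, 17, 5]


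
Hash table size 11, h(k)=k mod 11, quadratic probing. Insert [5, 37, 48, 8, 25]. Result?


Insertions: 5->slot 5; 37->slot 4; 48->slot 8; 8->slot 9; 25->slot 3
Table: [None, None, None, 25, 37, 5, None, None, 48, 8, None]


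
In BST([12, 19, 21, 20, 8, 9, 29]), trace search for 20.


BST root = 12
Search for 20: compare at each node
Path: [12, 19, 21, 20]


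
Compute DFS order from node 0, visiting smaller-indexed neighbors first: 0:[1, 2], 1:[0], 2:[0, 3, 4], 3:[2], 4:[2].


DFS stack-based: start with [0]
Visit order: [0, 1, 2, 3, 4]


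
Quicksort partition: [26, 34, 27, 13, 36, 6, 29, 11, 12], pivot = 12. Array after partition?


Elements <= 12 go left of pivot.
Result: [6, 11, 12, 13, 36, 26, 29, 34, 27], pivot at index 2


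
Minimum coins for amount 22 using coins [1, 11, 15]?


dp[0]=0; dp[i]=1+min(dp[i-c] for c in coins)
...dp[17]=3, dp[18]=4, dp[19]=5, dp[20]=6, dp[21]=7, dp[22]=2
Minimum coins for 22 = 2


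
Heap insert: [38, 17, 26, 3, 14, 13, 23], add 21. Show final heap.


Append 21: [38, 17, 26, 3, 14, 13, 23, 21]
Bubble up: swap idx 7(21) with idx 3(3); swap idx 3(21) with idx 1(17)
Result: [38, 21, 26, 17, 14, 13, 23, 3]


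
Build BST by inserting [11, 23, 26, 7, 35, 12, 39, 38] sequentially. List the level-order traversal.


Root = 11; build tree by BST insertion.
Level-Order traversal: [11, 7, 23, 12, 26, 35, 39, 38]


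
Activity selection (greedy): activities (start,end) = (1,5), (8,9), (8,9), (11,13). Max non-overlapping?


Greedy: pick earliest-ending, then skip overlaps.
Selected (3 activities): [(1, 5), (8, 9), (11, 13)]


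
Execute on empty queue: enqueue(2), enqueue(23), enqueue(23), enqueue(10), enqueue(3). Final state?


enqueue(2) -> [2]
enqueue(23) -> [2, 23]
enqueue(23) -> [2, 23, 23]
enqueue(10) -> [2, 23, 23, 10]
enqueue(3) -> [2, 23, 23, 10, 3]
Final queue (front to back): [2, 23, 23, 10, 3]


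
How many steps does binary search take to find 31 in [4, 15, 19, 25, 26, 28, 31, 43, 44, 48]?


Search for 31:
[0,9] mid=4 arr[4]=26
[5,9] mid=7 arr[7]=43
[5,6] mid=5 arr[5]=28
[6,6] mid=6 arr[6]=31
Total: 4 comparisons


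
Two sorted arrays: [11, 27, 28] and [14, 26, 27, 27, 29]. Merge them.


Compare heads, take smaller each step.
Merged: [11, 14, 26, 27, 27, 27, 28, 29]


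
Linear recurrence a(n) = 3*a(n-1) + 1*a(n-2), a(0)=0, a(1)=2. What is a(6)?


Build bottom-up:
...a(4)=66, a(5)=218, a(6)=3*218+1*66=720


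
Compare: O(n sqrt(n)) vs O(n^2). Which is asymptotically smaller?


n^1.5 grows slower than quadratic
O(n sqrt(n)) is asymptotically smaller; O(n^2) grows faster


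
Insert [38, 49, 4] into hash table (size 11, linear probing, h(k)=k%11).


Insertions: 38->slot 5; 49->slot 6; 4->slot 4
Table: [None, None, None, None, 4, 38, 49, None, None, None, None]


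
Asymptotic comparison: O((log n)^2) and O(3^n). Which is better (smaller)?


polylogarithmic grows slower than exponential (base 3)
O((log n)^2) is asymptotically smaller; O(3^n) grows faster


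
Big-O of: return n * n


Analysis: constant-time operation, no loop
Complexity: O(1)


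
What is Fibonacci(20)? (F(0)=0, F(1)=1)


F(n)=F(n-1)+F(n-2)
...F(18)=2584, F(19)=4181, F(20)=6765


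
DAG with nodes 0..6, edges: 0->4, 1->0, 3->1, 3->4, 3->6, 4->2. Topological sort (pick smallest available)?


Kahn's algorithm, process smallest node first
Order: [3, 1, 0, 4, 2, 5, 6]


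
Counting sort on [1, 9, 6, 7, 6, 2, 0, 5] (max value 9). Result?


Count array: [1, 1, 1, 0, 0, 1, 2, 1, 0, 1]
Reconstruct: [0, 1, 2, 5, 6, 6, 7, 9]


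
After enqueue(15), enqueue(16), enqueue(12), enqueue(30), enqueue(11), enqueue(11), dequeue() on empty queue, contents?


enqueue(15) -> [15]
enqueue(16) -> [15, 16]
enqueue(12) -> [15, 16, 12]
enqueue(30) -> [15, 16, 12, 30]
enqueue(11) -> [15, 16, 12, 30, 11]
enqueue(11) -> [15, 16, 12, 30, 11, 11]
dequeue() returns 15 -> [16, 12, 30, 11, 11]
Final queue (front to back): [16, 12, 30, 11, 11]


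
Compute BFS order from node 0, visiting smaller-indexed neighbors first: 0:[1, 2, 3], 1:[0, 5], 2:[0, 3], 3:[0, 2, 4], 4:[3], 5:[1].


BFS queue: start with [0]
Visit order: [0, 1, 2, 3, 5, 4]


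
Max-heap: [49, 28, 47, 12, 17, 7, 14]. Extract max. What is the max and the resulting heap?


Max = 49
Replace root with last, heapify down
Resulting heap: [47, 28, 14, 12, 17, 7]


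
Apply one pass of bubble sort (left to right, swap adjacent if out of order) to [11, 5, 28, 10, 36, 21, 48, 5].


After one pass: [5, 11, 10, 28, 21, 36, 5, 48]


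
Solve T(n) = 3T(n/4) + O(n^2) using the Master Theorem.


a=3, b=4, c=2. log_4(3)=0.792 < c=2. Case 3: O(n^c) = O(n^2)
Complexity: O(n^2)


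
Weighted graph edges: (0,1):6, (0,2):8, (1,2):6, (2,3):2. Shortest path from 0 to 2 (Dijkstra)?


Dijkstra from 0:
Distances: {0: 0, 1: 6, 2: 8, 3: 10}
Shortest distance to 2 = 8, path = [0, 2]


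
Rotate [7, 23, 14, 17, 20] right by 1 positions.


Right rotate by 1: [20, 7, 23, 14, 17]


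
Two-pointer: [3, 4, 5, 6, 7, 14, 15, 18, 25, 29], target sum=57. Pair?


Two pointers: lo=0, hi=9
No pair sums to 57


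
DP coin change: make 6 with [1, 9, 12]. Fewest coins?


dp[0]=0; dp[i]=1+min(dp[i-c] for c in coins)
...dp[1]=1, dp[2]=2, dp[3]=3, dp[4]=4, dp[5]=5, dp[6]=6
Minimum coins for 6 = 6


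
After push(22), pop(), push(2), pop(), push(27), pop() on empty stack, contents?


push(22) -> [22]
pop() returns 22 -> []
push(2) -> [2]
pop() returns 2 -> []
push(27) -> [27]
pop() returns 27 -> []
Final stack (bottom to top): []


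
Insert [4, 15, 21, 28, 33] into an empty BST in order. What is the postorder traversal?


Root = 4; build tree by BST insertion.
Postorder traversal: [33, 28, 21, 15, 4]


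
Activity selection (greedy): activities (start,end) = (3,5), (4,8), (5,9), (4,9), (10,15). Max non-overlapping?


Greedy: pick earliest-ending, then skip overlaps.
Selected (3 activities): [(3, 5), (5, 9), (10, 15)]


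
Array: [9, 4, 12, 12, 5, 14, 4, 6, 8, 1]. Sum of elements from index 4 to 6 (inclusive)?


Prefix sums: [0, 9, 13, 25, 37, 42, 56, 60, 66, 74, 75]
Sum[4..6] = prefix[7] - prefix[4] = 60 - 37 = 23


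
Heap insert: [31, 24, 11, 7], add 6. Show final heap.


Append 6: [31, 24, 11, 7, 6]
Bubble up: no swaps needed
Result: [31, 24, 11, 7, 6]


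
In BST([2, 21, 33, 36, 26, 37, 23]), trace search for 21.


BST root = 2
Search for 21: compare at each node
Path: [2, 21]


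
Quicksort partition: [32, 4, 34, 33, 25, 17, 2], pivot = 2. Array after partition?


Elements <= 2 go left of pivot.
Result: [2, 4, 34, 33, 25, 17, 32], pivot at index 0


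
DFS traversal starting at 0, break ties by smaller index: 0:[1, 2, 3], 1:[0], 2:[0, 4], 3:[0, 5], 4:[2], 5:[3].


DFS stack-based: start with [0]
Visit order: [0, 1, 2, 4, 3, 5]


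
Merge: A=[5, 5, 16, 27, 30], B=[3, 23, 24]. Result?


Compare heads, take smaller each step.
Merged: [3, 5, 5, 16, 23, 24, 27, 30]


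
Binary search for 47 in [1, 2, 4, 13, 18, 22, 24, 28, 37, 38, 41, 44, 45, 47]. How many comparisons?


Search for 47:
[0,13] mid=6 arr[6]=24
[7,13] mid=10 arr[10]=41
[11,13] mid=12 arr[12]=45
[13,13] mid=13 arr[13]=47
Total: 4 comparisons


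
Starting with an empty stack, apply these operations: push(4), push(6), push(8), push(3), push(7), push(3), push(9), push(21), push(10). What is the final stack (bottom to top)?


push(4) -> [4]
push(6) -> [4, 6]
push(8) -> [4, 6, 8]
push(3) -> [4, 6, 8, 3]
push(7) -> [4, 6, 8, 3, 7]
push(3) -> [4, 6, 8, 3, 7, 3]
push(9) -> [4, 6, 8, 3, 7, 3, 9]
push(21) -> [4, 6, 8, 3, 7, 3, 9, 21]
push(10) -> [4, 6, 8, 3, 7, 3, 9, 21, 10]
Final stack (bottom to top): [4, 6, 8, 3, 7, 3, 9, 21, 10]


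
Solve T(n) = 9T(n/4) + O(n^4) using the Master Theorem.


a=9, b=4, c=4. log_4(9)=1.585 < c=4. Case 3: O(n^c) = O(n^4)
Complexity: O(n^4)


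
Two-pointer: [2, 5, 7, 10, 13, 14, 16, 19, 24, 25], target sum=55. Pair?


Two pointers: lo=0, hi=9
No pair sums to 55


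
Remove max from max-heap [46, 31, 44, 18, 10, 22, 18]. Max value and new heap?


Max = 46
Replace root with last, heapify down
Resulting heap: [44, 31, 22, 18, 10, 18]


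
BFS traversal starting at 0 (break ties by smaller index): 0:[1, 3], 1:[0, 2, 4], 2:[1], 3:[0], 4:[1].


BFS queue: start with [0]
Visit order: [0, 1, 3, 2, 4]


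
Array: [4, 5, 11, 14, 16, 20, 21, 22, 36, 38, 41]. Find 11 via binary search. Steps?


Search for 11:
[0,10] mid=5 arr[5]=20
[0,4] mid=2 arr[2]=11
Total: 2 comparisons


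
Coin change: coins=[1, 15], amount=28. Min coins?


dp[0]=0; dp[i]=1+min(dp[i-c] for c in coins)
...dp[23]=9, dp[24]=10, dp[25]=11, dp[26]=12, dp[27]=13, dp[28]=14
Minimum coins for 28 = 14


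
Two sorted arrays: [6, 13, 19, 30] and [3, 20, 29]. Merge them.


Compare heads, take smaller each step.
Merged: [3, 6, 13, 19, 20, 29, 30]


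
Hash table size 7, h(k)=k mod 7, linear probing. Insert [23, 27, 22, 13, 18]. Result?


Insertions: 23->slot 2; 27->slot 6; 22->slot 1; 13->slot 0; 18->slot 4
Table: [13, 22, 23, None, 18, None, 27]


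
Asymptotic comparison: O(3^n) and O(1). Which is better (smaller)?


constant grows slower than exponential (base 3)
O(1) is asymptotically smaller; O(3^n) grows faster


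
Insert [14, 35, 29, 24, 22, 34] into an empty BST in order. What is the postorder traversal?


Root = 14; build tree by BST insertion.
Postorder traversal: [22, 24, 34, 29, 35, 14]


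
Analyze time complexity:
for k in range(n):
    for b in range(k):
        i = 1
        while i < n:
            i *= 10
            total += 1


Per nesting level: O(n) * O(n) [triangular over k] * O(log n) = O(n^2 log n)
Complexity: O(n^2 log n)


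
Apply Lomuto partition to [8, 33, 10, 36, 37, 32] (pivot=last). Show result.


Elements <= 32 go left of pivot.
Result: [8, 10, 32, 36, 37, 33], pivot at index 2


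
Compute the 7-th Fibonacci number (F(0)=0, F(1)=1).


F(n)=F(n-1)+F(n-2)
...F(5)=5, F(6)=8, F(7)=13


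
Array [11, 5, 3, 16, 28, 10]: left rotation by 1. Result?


Left rotate by 1: [5, 3, 16, 28, 10, 11]


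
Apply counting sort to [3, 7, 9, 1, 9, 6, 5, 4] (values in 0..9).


Count array: [0, 1, 0, 1, 1, 1, 1, 1, 0, 2]
Reconstruct: [1, 3, 4, 5, 6, 7, 9, 9]


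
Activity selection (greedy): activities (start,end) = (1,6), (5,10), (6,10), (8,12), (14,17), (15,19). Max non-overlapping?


Greedy: pick earliest-ending, then skip overlaps.
Selected (3 activities): [(1, 6), (6, 10), (14, 17)]


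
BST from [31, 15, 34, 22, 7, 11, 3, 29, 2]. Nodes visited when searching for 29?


BST root = 31
Search for 29: compare at each node
Path: [31, 15, 22, 29]


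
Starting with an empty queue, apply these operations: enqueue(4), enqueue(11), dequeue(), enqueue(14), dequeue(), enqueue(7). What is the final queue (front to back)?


enqueue(4) -> [4]
enqueue(11) -> [4, 11]
dequeue() returns 4 -> [11]
enqueue(14) -> [11, 14]
dequeue() returns 11 -> [14]
enqueue(7) -> [14, 7]
Final queue (front to back): [14, 7]


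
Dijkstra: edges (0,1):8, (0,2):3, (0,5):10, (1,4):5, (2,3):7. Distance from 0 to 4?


Dijkstra from 0:
Distances: {0: 0, 1: 8, 2: 3, 3: 10, 4: 13, 5: 10}
Shortest distance to 4 = 13, path = [0, 1, 4]


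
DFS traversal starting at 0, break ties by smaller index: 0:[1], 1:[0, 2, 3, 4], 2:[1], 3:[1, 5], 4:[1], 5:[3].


DFS stack-based: start with [0]
Visit order: [0, 1, 2, 3, 5, 4]


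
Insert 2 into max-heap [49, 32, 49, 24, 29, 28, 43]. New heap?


Append 2: [49, 32, 49, 24, 29, 28, 43, 2]
Bubble up: no swaps needed
Result: [49, 32, 49, 24, 29, 28, 43, 2]


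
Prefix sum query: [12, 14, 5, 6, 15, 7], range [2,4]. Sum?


Prefix sums: [0, 12, 26, 31, 37, 52, 59]
Sum[2..4] = prefix[5] - prefix[2] = 52 - 26 = 26


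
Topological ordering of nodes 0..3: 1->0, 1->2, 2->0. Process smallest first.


Kahn's algorithm, process smallest node first
Order: [1, 2, 0, 3]


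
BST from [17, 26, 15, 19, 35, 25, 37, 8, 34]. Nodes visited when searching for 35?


BST root = 17
Search for 35: compare at each node
Path: [17, 26, 35]


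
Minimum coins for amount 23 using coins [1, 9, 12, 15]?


dp[0]=0; dp[i]=1+min(dp[i-c] for c in coins)
...dp[18]=2, dp[19]=3, dp[20]=4, dp[21]=2, dp[22]=3, dp[23]=4
Minimum coins for 23 = 4


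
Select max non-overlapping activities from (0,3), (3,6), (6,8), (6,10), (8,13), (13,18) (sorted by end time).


Greedy: pick earliest-ending, then skip overlaps.
Selected (5 activities): [(0, 3), (3, 6), (6, 8), (8, 13), (13, 18)]


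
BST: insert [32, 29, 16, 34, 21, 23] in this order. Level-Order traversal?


Root = 32; build tree by BST insertion.
Level-Order traversal: [32, 29, 34, 16, 21, 23]


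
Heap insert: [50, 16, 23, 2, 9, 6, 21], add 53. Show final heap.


Append 53: [50, 16, 23, 2, 9, 6, 21, 53]
Bubble up: swap idx 7(53) with idx 3(2); swap idx 3(53) with idx 1(16); swap idx 1(53) with idx 0(50)
Result: [53, 50, 23, 16, 9, 6, 21, 2]


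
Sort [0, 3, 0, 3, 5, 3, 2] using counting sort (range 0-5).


Count array: [2, 0, 1, 3, 0, 1]
Reconstruct: [0, 0, 2, 3, 3, 3, 5]
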